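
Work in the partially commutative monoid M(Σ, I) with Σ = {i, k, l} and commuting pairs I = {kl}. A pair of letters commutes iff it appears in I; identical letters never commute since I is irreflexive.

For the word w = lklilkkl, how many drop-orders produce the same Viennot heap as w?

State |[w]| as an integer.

18

drop 0:l onto floor
drop 1:k onto floor
drop 2:l onto {0:l}
drop 3:i onto {1:k, 2:l}
drop 4:l onto {3:i}
drop 5:k onto {3:i}
drop 6:k onto {5:k}
drop 7:l onto {4:l}
ground layer = {0:l, 1:k}
drop-orders for the pieces not yet dropped (sum over which currently-grounded one goes next):
  1 to go: {6} 1  {7} 1
  2 to go: {4,7} 1  {5,6} 1  {6,7} 2
  3 to go: {4,6,7} 3  {5,6,7} 3
  4 to go: {4,5,6,7} 6
  5 to go: {3,4,5,6,7} 6
  6 to go: {1,3,4,5,6,7} 6  {2,3,4,5,6,7} 6
  if 0:l drops first: 12 orders
  if 1:k drops first: 6 orders
heap linearizations: 18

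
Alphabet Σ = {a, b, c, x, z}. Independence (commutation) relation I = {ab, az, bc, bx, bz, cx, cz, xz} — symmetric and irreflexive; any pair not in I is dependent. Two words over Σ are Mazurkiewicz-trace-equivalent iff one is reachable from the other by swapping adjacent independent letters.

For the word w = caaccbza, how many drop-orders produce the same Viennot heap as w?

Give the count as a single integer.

56

piece 0:c — minimal
piece 1:a rests on {0:c}
piece 2:a rests on {1:a}
piece 3:c rests on {2:a}
piece 4:c rests on {3:c}
piece 5:b — minimal
piece 6:z — minimal
piece 7:a rests on {4:c}
minimal pieces: {0:c, 5:b, 6:z}
ways to finish when only these pieces remain (= sum over removing one remaining piece with nothing left below it):
  1 left: {5}→1  {6}→1  {7}→1
  2 left: {4,7}→1  {5,6}→2  {5,7}→2  {6,7}→2
  3 left: {3,4,7}→1  {4,5,7}→3  {4,6,7}→3  {5,6,7}→6
  4 left: {2,3,4,7}→1  {3,4,5,7}→4  {3,4,6,7}→4  {4,5,6,7}→12
  5 left: {1,2,3,4,7}→1  {2,3,4,5,7}→5  {2,3,4,6,7}→5  {3,4,5,6,7}→20
  6 left: {0,1,2,3,4,7}→1  {1,2,3,4,5,7}→6  {1,2,3,4,6,7}→6  {2,3,4,5,6,7}→30
  placing 0:c first → 42 extensions
  placing 5:b first → 7 extensions
  placing 6:z first → 7 extensions
total linear extensions = 56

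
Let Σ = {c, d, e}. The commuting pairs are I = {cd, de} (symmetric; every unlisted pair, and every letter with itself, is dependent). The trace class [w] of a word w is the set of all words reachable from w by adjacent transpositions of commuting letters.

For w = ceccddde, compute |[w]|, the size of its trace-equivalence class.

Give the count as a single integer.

drop 0:c onto floor
drop 1:e onto {0:c}
drop 2:c onto {1:e}
drop 3:c onto {2:c}
drop 4:d onto floor
drop 5:d onto {4:d}
drop 6:d onto {5:d}
drop 7:e onto {3:c}
ground layer = {0:c, 4:d}
drop-orders for the pieces not yet dropped (sum over which currently-grounded one goes next):
  1 to go: {6} 1  {7} 1
  2 to go: {3,7} 1  {5,6} 1  {6,7} 2
  3 to go: {2,3,7} 1  {3,6,7} 3  {4,5,6} 1  {5,6,7} 3
  4 to go: {1,2,3,7} 1  {2,3,6,7} 4  {3,5,6,7} 6  {4,5,6,7} 4
  5 to go: {0,1,2,3,7} 1  {1,2,3,6,7} 5  {2,3,5,6,7} 10  {3,4,5,6,7} 10
  6 to go: {0,1,2,3,6,7} 6  {1,2,3,5,6,7} 15  {2,3,4,5,6,7} 20
  if 0:c drops first: 35 orders
  if 4:d drops first: 21 orders
heap linearizations: 56

56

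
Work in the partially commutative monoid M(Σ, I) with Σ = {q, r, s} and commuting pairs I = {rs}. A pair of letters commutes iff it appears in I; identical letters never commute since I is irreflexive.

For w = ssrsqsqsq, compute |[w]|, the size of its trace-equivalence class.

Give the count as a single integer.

#0=s has no predecessor
#1=s depends on [0:s]
#2=r has no predecessor
#3=s depends on [1:s]
#4=q depends on [2:r, 3:s]
#5=s depends on [4:q]
#6=q depends on [5:s]
#7=s depends on [6:q]
#8=q depends on [7:s]
sources: [0:s, 2:r]
N(rest) = Σ N(rest − s) over sources s of rest; N(one piece) = 1:
  size 1 → [8]=1
  size 2 → [7,8]=1
  size 3 → [6,7,8]=1
  size 4 → [5,6,7,8]=1
  size 5 → [4,5,6,7,8]=1
  size 6 → [2,4,5,6,7,8]=1  [3,4,5,6,7,8]=1
  size 7 → [1,3,4,5,6,7,8]=1  [2,3,4,5,6,7,8]=2
  first=0(s) contributes 3
  first=2(r) contributes 1
|[w]| = 4

4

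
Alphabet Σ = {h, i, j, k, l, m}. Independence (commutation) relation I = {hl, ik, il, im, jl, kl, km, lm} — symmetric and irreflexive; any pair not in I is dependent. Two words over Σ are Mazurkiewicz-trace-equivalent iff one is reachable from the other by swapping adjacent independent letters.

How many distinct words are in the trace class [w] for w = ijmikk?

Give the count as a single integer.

drop 0:i onto floor
drop 1:j onto {0:i}
drop 2:m onto {1:j}
drop 3:i onto {1:j}
drop 4:k onto {1:j}
drop 5:k onto {4:k}
ground layer = {0:i}
drop-orders for the pieces not yet dropped (sum over which currently-grounded one goes next):
  1 to go: {2} 1  {3} 1  {5} 1
  2 to go: {2,3} 2  {2,5} 2  {3,5} 2  {4,5} 1
  3 to go: {2,3,5} 6  {2,4,5} 3  {3,4,5} 3
  4 to go: {2,3,4,5} 12
  if 0:i drops first: 12 orders

12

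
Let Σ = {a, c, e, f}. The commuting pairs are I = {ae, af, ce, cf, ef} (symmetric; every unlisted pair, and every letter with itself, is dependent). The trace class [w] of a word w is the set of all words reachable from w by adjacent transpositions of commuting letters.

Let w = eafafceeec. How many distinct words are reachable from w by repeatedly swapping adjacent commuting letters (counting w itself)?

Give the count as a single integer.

3150

drop 0:e onto floor
drop 1:a onto floor
drop 2:f onto floor
drop 3:a onto {1:a}
drop 4:f onto {2:f}
drop 5:c onto {3:a}
drop 6:e onto {0:e}
drop 7:e onto {6:e}
drop 8:e onto {7:e}
drop 9:c onto {5:c}
ground layer = {0:e, 1:a, 2:f}
drop-orders for the pieces not yet dropped (sum over which currently-grounded one goes next):
  1 to go: {4} 1  {8} 1  {9} 1
  2 to go: {2,4} 1  {4,8} 2  {4,9} 2  {5,9} 1  {7,8} 1  {8,9} 2
  3 to go: {2,4,8} 3  {2,4,9} 3  {3,5,9} 1  {4,5,9} 3  {4,7,8} 3  {4,8,9} 6  {5,8,9} 3  {6,7,8} 1  {7,8,9} 3
  4 to go: {0,6,7,8} 1  {1,3,5,9} 1  {2,4,5,9} 6  {2,4,7,8} 6  {2,4,8,9} 12  {3,4,5,9} 4  {3,5,8,9} 4  {4,5,8,9} 12  {4,6,7,8} 4  {4,7,8,9} 12  {5,7,8,9} 6  {6,7,8,9} 4
  5 to go: {0,4,6,7,8} 5  {0,6,7,8,9} 5  {1,3,4,5,9} 5  {1,3,5,8,9} 5  {2,3,4,5,9} 10  {2,4,5,8,9} 30  {2,4,6,7,8} 10  {2,4,7,8,9} 30  {3,4,5,8,9} 20  {3,5,7,8,9} 10  {4,5,7,8,9} 30  {4,6,7,8,9} 20  {5,6,7,8,9} 10
  6 to go: {0,2,4,6,7,8} 15  {0,4,6,7,8,9} 30  {0,5,6,7,8,9} 15  {1,2,3,4,5,9} 15  {1,3,4,5,8,9} 30  {1,3,5,7,8,9} 15  {2,3,4,5,8,9} 60  {2,4,5,7,8,9} 90  {2,4,6,7,8,9} 60  {3,4,5,7,8,9} 60  {3,5,6,7,8,9} 20  {4,5,6,7,8,9} 60
  7 to go: {0,2,4,6,7,8,9} 105  {0,3,5,6,7,8,9} 35  {0,4,5,6,7,8,9} 105  {1,2,3,4,5,8,9} 105  {1,3,4,5,7,8,9} 105  {1,3,5,6,7,8,9} 35  {2,3,4,5,7,8,9} 210  {2,4,5,6,7,8,9} 210  {3,4,5,6,7,8,9} 140
  8 to go: {0,1,3,5,6,7,8,9} 70  {0,2,4,5,6,7,8,9} 420  {0,3,4,5,6,7,8,9} 280  {1,2,3,4,5,7,8,9} 420  {1,3,4,5,6,7,8,9} 280  {2,3,4,5,6,7,8,9} 560
  if 0:e drops first: 1260 orders
  if 1:a drops first: 1260 orders
  if 2:f drops first: 630 orders
heap linearizations: 3150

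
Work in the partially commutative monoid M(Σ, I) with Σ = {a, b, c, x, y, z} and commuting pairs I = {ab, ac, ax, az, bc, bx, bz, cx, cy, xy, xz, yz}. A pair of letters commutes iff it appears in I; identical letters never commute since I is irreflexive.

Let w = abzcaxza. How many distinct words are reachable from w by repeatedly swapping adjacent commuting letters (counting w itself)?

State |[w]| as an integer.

drop 0:a onto floor
drop 1:b onto floor
drop 2:z onto floor
drop 3:c onto {2:z}
drop 4:a onto {0:a}
drop 5:x onto floor
drop 6:z onto {3:c}
drop 7:a onto {4:a}
ground layer = {0:a, 1:b, 2:z, 5:x}
drop-orders for the pieces not yet dropped (sum over which currently-grounded one goes next):
  1 to go: {1} 1  {5} 1  {6} 1  {7} 1
  2 to go: {1,5} 2  {1,6} 2  {1,7} 2  {3,6} 1  {4,7} 1  {5,6} 2  {5,7} 2  {6,7} 2
  3 to go: {0,4,7} 1  {1,3,6} 3  {1,4,7} 3  {1,5,6} 6  {1,5,7} 6  {1,6,7} 6  {2,3,6} 1  {3,5,6} 3  {3,6,7} 3  {4,5,7} 3  {4,6,7} 3  {5,6,7} 6
  4 to go: {0,1,4,7} 4  {0,4,5,7} 4  {0,4,6,7} 4  {1,2,3,6} 4  {1,3,5,6} 12  {1,3,6,7} 12  {1,4,5,7} 12  {1,4,6,7} 12  {1,5,6,7} 24  {2,3,5,6} 4  {2,3,6,7} 4  {3,4,6,7} 6  {3,5,6,7} 12  {4,5,6,7} 12
  5 to go: {0,1,4,5,7} 20  {0,1,4,6,7} 20  {0,3,4,6,7} 10  {0,4,5,6,7} 20  {1,2,3,5,6} 20  {1,2,3,6,7} 20  {1,3,4,6,7} 30  {1,3,5,6,7} 60  {1,4,5,6,7} 60  {2,3,4,6,7} 10  {2,3,5,6,7} 20  {3,4,5,6,7} 30
  6 to go: {0,1,3,4,6,7} 60  {0,1,4,5,6,7} 120  {0,2,3,4,6,7} 20  {0,3,4,5,6,7} 60  {1,2,3,4,6,7} 60  {1,2,3,5,6,7} 120  {1,3,4,5,6,7} 180  {2,3,4,5,6,7} 60
  if 0:a drops first: 420 orders
  if 1:b drops first: 140 orders
  if 2:z drops first: 420 orders
  if 5:x drops first: 140 orders
heap linearizations: 1120

1120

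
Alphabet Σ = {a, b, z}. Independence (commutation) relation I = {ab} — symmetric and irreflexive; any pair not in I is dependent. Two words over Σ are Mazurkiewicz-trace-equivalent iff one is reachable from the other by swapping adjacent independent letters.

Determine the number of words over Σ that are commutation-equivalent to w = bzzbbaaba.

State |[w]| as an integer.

drop 0:b onto floor
drop 1:z onto {0:b}
drop 2:z onto {1:z}
drop 3:b onto {2:z}
drop 4:b onto {3:b}
drop 5:a onto {2:z}
drop 6:a onto {5:a}
drop 7:b onto {4:b}
drop 8:a onto {6:a}
ground layer = {0:b}
drop-orders for the pieces not yet dropped (sum over which currently-grounded one goes next):
  1 to go: {7} 1  {8} 1
  2 to go: {4,7} 1  {6,8} 1  {7,8} 2
  3 to go: {3,4,7} 1  {4,7,8} 3  {5,6,8} 1  {6,7,8} 3
  4 to go: {3,4,7,8} 4  {4,6,7,8} 6  {5,6,7,8} 4
  5 to go: {3,4,6,7,8} 10  {4,5,6,7,8} 10
  6 to go: {3,4,5,6,7,8} 20
  7 to go: {2,3,4,5,6,7,8} 20
  if 0:b drops first: 20 orders

20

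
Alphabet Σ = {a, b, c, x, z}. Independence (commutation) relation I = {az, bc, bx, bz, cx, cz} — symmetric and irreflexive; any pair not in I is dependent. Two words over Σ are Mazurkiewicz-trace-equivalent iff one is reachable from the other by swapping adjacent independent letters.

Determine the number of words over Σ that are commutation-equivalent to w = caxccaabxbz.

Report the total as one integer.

0(c) covers ∅
1(a) covers 0:c
2(x) covers 1:a
3(c) covers 1:a
4(c) covers 3:c
5(a) covers 2:x, 4:c
6(a) covers 5:a
7(b) covers 6:a
8(x) covers 6:a
9(b) covers 7:b
10(z) covers 8:x
floor of heap: 0:c
completions by unplaced set U, small U first (add the entries for U minus each lowest piece of U):
  |U|=1: {9}:1  {10}:1
  |U|=2: {7,9}:1  {8,10}:1  {9,10}:2
  |U|=3: {7,9,10}:3  {8,9,10}:3
  |U|=4: {7,8,9,10}:6
  |U|=5: {6,7,8,9,10}:6
  |U|=6: {5,6,7,8,9,10}:6
  |U|=7: {2,5,6,7,8,9,10}:6  {4,5,6,7,8,9,10}:6
  |U|=8: {2,4,5,6,7,8,9,10}:12  {3,4,5,6,7,8,9,10}:6
  |U|=9: {2,3,4,5,6,7,8,9,10}:18
  start at 0(c): 18

18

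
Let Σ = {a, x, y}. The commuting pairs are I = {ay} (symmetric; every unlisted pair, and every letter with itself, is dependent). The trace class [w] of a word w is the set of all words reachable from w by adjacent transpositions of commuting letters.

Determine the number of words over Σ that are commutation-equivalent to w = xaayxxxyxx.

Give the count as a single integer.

#0=x has no predecessor
#1=a depends on [0:x]
#2=a depends on [1:a]
#3=y depends on [0:x]
#4=x depends on [2:a, 3:y]
#5=x depends on [4:x]
#6=x depends on [5:x]
#7=y depends on [6:x]
#8=x depends on [7:y]
#9=x depends on [8:x]
sources: [0:x]
N(rest) = Σ N(rest − s) over sources s of rest; N(one piece) = 1:
  size 1 → [9]=1
  size 2 → [8,9]=1
  size 3 → [7,8,9]=1
  size 4 → [6,7,8,9]=1
  size 5 → [5,6,7,8,9]=1
  size 6 → [4,5,6,7,8,9]=1
  size 7 → [2,4,5,6,7,8,9]=1  [3,4,5,6,7,8,9]=1
  size 8 → [1,2,4,5,6,7,8,9]=1  [2,3,4,5,6,7,8,9]=2
  first=0(x) contributes 3

3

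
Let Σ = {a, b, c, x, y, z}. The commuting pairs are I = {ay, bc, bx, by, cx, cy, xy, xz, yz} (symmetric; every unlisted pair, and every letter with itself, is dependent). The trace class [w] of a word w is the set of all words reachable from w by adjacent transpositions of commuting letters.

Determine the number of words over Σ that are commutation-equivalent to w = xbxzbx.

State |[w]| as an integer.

drop 0:x onto floor
drop 1:b onto floor
drop 2:x onto {0:x}
drop 3:z onto {1:b}
drop 4:b onto {3:z}
drop 5:x onto {2:x}
ground layer = {0:x, 1:b}
drop-orders for the pieces not yet dropped (sum over which currently-grounded one goes next):
  1 to go: {4} 1  {5} 1
  2 to go: {2,5} 1  {3,4} 1  {4,5} 2
  3 to go: {0,2,5} 1  {1,3,4} 1  {2,4,5} 3  {3,4,5} 3
  4 to go: {0,2,4,5} 4  {1,3,4,5} 4  {2,3,4,5} 6
  if 0:x drops first: 10 orders
  if 1:b drops first: 10 orders
heap linearizations: 20

20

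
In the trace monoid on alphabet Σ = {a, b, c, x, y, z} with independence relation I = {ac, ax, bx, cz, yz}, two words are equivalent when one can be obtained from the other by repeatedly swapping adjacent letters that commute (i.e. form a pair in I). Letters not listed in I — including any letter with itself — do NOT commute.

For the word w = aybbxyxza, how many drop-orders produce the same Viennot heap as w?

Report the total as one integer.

#0=a has no predecessor
#1=y depends on [0:a]
#2=b depends on [1:y]
#3=b depends on [2:b]
#4=x depends on [1:y]
#5=y depends on [3:b, 4:x]
#6=x depends on [5:y]
#7=z depends on [6:x]
#8=a depends on [7:z]
sources: [0:a]
N(rest) = Σ N(rest − s) over sources s of rest; N(one piece) = 1:
  size 1 → [8]=1
  size 2 → [7,8]=1
  size 3 → [6,7,8]=1
  size 4 → [5,6,7,8]=1
  size 5 → [3,5,6,7,8]=1  [4,5,6,7,8]=1
  size 6 → [2,3,5,6,7,8]=1  [3,4,5,6,7,8]=2
  size 7 → [2,3,4,5,6,7,8]=3
  first=0(a) contributes 3

3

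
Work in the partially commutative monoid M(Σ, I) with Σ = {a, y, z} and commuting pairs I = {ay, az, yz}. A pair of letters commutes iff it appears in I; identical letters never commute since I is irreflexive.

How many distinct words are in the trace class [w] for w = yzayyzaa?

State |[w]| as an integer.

560

drop 0:y onto floor
drop 1:z onto floor
drop 2:a onto floor
drop 3:y onto {0:y}
drop 4:y onto {3:y}
drop 5:z onto {1:z}
drop 6:a onto {2:a}
drop 7:a onto {6:a}
ground layer = {0:y, 1:z, 2:a}
drop-orders for the pieces not yet dropped (sum over which currently-grounded one goes next):
  1 to go: {4} 1  {5} 1  {7} 1
  2 to go: {1,5} 1  {3,4} 1  {4,5} 2  {4,7} 2  {5,7} 2  {6,7} 1
  3 to go: {0,3,4} 1  {1,4,5} 3  {1,5,7} 3  {2,6,7} 1  {3,4,5} 3  {3,4,7} 3  {4,5,7} 6  {4,6,7} 3  {5,6,7} 3
  4 to go: {0,3,4,5} 4  {0,3,4,7} 4  {1,3,4,5} 6  {1,4,5,7} 12  {1,5,6,7} 6  {2,4,6,7} 4  {2,5,6,7} 4  {3,4,5,7} 12  {3,4,6,7} 6  {4,5,6,7} 12
  5 to go: {0,1,3,4,5} 10  {0,3,4,5,7} 20  {0,3,4,6,7} 10  {1,2,5,6,7} 10  {1,3,4,5,7} 30  {1,4,5,6,7} 30  {2,3,4,6,7} 10  {2,4,5,6,7} 20  {3,4,5,6,7} 30
  6 to go: {0,1,3,4,5,7} 60  {0,2,3,4,6,7} 20  {0,3,4,5,6,7} 60  {1,2,4,5,6,7} 60  {1,3,4,5,6,7} 90  {2,3,4,5,6,7} 60
  if 0:y drops first: 210 orders
  if 1:z drops first: 140 orders
  if 2:a drops first: 210 orders
heap linearizations: 560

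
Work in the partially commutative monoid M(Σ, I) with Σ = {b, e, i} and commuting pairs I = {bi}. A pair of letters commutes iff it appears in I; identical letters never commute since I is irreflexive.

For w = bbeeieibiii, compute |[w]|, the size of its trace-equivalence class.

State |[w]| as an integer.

5

0(b) covers ∅
1(b) covers 0:b
2(e) covers 1:b
3(e) covers 2:e
4(i) covers 3:e
5(e) covers 4:i
6(i) covers 5:e
7(b) covers 5:e
8(i) covers 6:i
9(i) covers 8:i
10(i) covers 9:i
floor of heap: 0:b
completions by unplaced set U, small U first (add the entries for U minus each lowest piece of U):
  |U|=1: {7}:1  {10}:1
  |U|=2: {7,10}:2  {9,10}:1
  |U|=3: {7,9,10}:3  {8,9,10}:1
  |U|=4: {6,8,9,10}:1  {7,8,9,10}:4
  |U|=5: {6,7,8,9,10}:5
  |U|=6: {5,6,7,8,9,10}:5
  |U|=7: {4,5,6,7,8,9,10}:5
  |U|=8: {3,4,5,6,7,8,9,10}:5
  |U|=9: {2,3,4,5,6,7,8,9,10}:5
  start at 0(b): 5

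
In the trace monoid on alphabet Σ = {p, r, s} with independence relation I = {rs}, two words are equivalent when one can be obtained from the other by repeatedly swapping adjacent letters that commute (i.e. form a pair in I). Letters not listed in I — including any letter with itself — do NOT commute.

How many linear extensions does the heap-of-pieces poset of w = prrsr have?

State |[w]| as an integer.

4

drop 0:p onto floor
drop 1:r onto {0:p}
drop 2:r onto {1:r}
drop 3:s onto {0:p}
drop 4:r onto {2:r}
ground layer = {0:p}
drop-orders for the pieces not yet dropped (sum over which currently-grounded one goes next):
  1 to go: {3} 1  {4} 1
  2 to go: {2,4} 1  {3,4} 2
  3 to go: {1,2,4} 1  {2,3,4} 3
  if 0:p drops first: 4 orders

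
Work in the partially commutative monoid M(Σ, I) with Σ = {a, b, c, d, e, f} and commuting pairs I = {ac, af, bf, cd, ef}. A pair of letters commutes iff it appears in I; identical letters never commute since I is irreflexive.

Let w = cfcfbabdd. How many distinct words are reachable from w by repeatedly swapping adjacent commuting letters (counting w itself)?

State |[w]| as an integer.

0(c) covers ∅
1(f) covers 0:c
2(c) covers 1:f
3(f) covers 2:c
4(b) covers 2:c
5(a) covers 4:b
6(b) covers 5:a
7(d) covers 3:f, 6:b
8(d) covers 7:d
floor of heap: 0:c
completions by unplaced set U, small U first (add the entries for U minus each lowest piece of U):
  |U|=1: {8}:1
  |U|=2: {7,8}:1
  |U|=3: {3,7,8}:1  {6,7,8}:1
  |U|=4: {3,6,7,8}:2  {5,6,7,8}:1
  |U|=5: {3,5,6,7,8}:3  {4,5,6,7,8}:1
  |U|=6: {3,4,5,6,7,8}:4
  |U|=7: {2,3,4,5,6,7,8}:4
  start at 0(c): 4

4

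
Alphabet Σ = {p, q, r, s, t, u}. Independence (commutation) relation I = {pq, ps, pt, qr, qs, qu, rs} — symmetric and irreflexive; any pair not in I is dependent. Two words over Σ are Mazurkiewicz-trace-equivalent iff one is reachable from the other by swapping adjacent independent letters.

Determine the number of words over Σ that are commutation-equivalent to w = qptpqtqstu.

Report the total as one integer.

72

piece 0:q — minimal
piece 1:p — minimal
piece 2:t rests on {0:q}
piece 3:p rests on {1:p}
piece 4:q rests on {2:t}
piece 5:t rests on {4:q}
piece 6:q rests on {5:t}
piece 7:s rests on {5:t}
piece 8:t rests on {6:q, 7:s}
piece 9:u rests on {3:p, 8:t}
minimal pieces: {0:q, 1:p}
ways to finish when only these pieces remain (= sum over removing one remaining piece with nothing left below it):
  1 left: {9}→1
  2 left: {3,9}→1  {8,9}→1
  3 left: {1,3,9}→1  {3,8,9}→2  {6,8,9}→1  {7,8,9}→1
  4 left: {1,3,8,9}→3  {3,6,8,9}→3  {3,7,8,9}→3  {6,7,8,9}→2
  5 left: {1,3,6,8,9}→6  {1,3,7,8,9}→6  {3,6,7,8,9}→8  {5,6,7,8,9}→2
  6 left: {1,3,6,7,8,9}→20  {3,5,6,7,8,9}→10  {4,5,6,7,8,9}→2
  7 left: {1,3,5,6,7,8,9}→30  {2,4,5,6,7,8,9}→2  {3,4,5,6,7,8,9}→12
  8 left: {0,2,4,5,6,7,8,9}→2  {1,3,4,5,6,7,8,9}→42  {2,3,4,5,6,7,8,9}→14
  placing 0:q first → 56 extensions
  placing 1:p first → 16 extensions
total linear extensions = 72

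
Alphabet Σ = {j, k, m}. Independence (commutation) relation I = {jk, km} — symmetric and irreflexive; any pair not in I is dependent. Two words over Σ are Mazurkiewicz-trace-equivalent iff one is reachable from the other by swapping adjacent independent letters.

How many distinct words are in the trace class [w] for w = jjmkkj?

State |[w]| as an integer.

drop 0:j onto floor
drop 1:j onto {0:j}
drop 2:m onto {1:j}
drop 3:k onto floor
drop 4:k onto {3:k}
drop 5:j onto {2:m}
ground layer = {0:j, 3:k}
drop-orders for the pieces not yet dropped (sum over which currently-grounded one goes next):
  1 to go: {4} 1  {5} 1
  2 to go: {2,5} 1  {3,4} 1  {4,5} 2
  3 to go: {1,2,5} 1  {2,4,5} 3  {3,4,5} 3
  4 to go: {0,1,2,5} 1  {1,2,4,5} 4  {2,3,4,5} 6
  if 0:j drops first: 10 orders
  if 3:k drops first: 5 orders
heap linearizations: 15

15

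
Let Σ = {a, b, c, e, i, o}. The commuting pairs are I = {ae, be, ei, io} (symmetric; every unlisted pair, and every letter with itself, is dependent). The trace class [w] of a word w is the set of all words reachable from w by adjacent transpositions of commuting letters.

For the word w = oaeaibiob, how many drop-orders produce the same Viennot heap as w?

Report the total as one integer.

11

drop 0:o onto floor
drop 1:a onto {0:o}
drop 2:e onto {0:o}
drop 3:a onto {1:a}
drop 4:i onto {3:a}
drop 5:b onto {4:i}
drop 6:i onto {5:b}
drop 7:o onto {2:e, 5:b}
drop 8:b onto {6:i, 7:o}
ground layer = {0:o}
drop-orders for the pieces not yet dropped (sum over which currently-grounded one goes next):
  1 to go: {8} 1
  2 to go: {6,8} 1  {7,8} 1
  3 to go: {2,7,8} 1  {6,7,8} 2
  4 to go: {2,6,7,8} 3  {5,6,7,8} 2
  5 to go: {2,5,6,7,8} 5  {4,5,6,7,8} 2
  6 to go: {2,4,5,6,7,8} 7  {3,4,5,6,7,8} 2
  7 to go: {1,3,4,5,6,7,8} 2  {2,3,4,5,6,7,8} 9
  if 0:o drops first: 11 orders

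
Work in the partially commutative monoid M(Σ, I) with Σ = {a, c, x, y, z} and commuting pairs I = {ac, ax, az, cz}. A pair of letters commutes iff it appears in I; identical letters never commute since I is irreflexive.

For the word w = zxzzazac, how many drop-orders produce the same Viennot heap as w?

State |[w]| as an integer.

112

drop 0:z onto floor
drop 1:x onto {0:z}
drop 2:z onto {1:x}
drop 3:z onto {2:z}
drop 4:a onto floor
drop 5:z onto {3:z}
drop 6:a onto {4:a}
drop 7:c onto {1:x}
ground layer = {0:z, 4:a}
drop-orders for the pieces not yet dropped (sum over which currently-grounded one goes next):
  1 to go: {5} 1  {6} 1  {7} 1
  2 to go: {3,5} 1  {4,6} 1  {5,6} 2  {5,7} 2  {6,7} 2
  3 to go: {2,3,5} 1  {3,5,6} 3  {3,5,7} 3  {4,5,6} 3  {4,6,7} 3  {5,6,7} 6
  4 to go: {2,3,5,6} 4  {2,3,5,7} 4  {3,4,5,6} 6  {3,5,6,7} 12  {4,5,6,7} 12
  5 to go: {1,2,3,5,7} 4  {2,3,4,5,6} 10  {2,3,5,6,7} 20  {3,4,5,6,7} 30
  6 to go: {0,1,2,3,5,7} 4  {1,2,3,5,6,7} 24  {2,3,4,5,6,7} 60
  if 0:z drops first: 84 orders
  if 4:a drops first: 28 orders
heap linearizations: 112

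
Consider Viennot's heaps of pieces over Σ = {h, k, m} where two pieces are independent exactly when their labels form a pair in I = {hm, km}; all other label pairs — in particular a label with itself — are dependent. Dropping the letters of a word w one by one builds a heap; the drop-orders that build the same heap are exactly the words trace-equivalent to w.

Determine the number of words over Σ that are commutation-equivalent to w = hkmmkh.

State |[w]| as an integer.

#0=h has no predecessor
#1=k depends on [0:h]
#2=m has no predecessor
#3=m depends on [2:m]
#4=k depends on [1:k]
#5=h depends on [4:k]
sources: [0:h, 2:m]
N(rest) = Σ N(rest − s) over sources s of rest; N(one piece) = 1:
  size 1 → [3]=1  [5]=1
  size 2 → [2,3]=1  [3,5]=2  [4,5]=1
  size 3 → [1,4,5]=1  [2,3,5]=3  [3,4,5]=3
  size 4 → [0,1,4,5]=1  [1,3,4,5]=4  [2,3,4,5]=6
  first=0(h) contributes 10
  first=2(m) contributes 5
|[w]| = 15

15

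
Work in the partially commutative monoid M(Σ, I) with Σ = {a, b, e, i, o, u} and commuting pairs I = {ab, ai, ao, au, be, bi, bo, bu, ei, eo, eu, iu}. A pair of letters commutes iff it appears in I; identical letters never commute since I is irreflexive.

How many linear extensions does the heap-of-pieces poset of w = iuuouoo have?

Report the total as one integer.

3

piece 0:i — minimal
piece 1:u — minimal
piece 2:u rests on {1:u}
piece 3:o rests on {0:i, 2:u}
piece 4:u rests on {3:o}
piece 5:o rests on {4:u}
piece 6:o rests on {5:o}
minimal pieces: {0:i, 1:u}
ways to finish when only these pieces remain (= sum over removing one remaining piece with nothing left below it):
  1 left: {6}→1
  2 left: {5,6}→1
  3 left: {4,5,6}→1
  4 left: {3,4,5,6}→1
  5 left: {0,3,4,5,6}→1  {2,3,4,5,6}→1
  placing 0:i first → 1 extensions
  placing 1:u first → 2 extensions
total linear extensions = 3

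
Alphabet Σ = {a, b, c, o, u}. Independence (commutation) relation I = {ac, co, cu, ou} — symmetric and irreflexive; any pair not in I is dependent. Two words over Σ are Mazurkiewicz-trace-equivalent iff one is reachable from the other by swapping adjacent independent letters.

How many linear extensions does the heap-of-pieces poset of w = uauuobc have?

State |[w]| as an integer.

3

drop 0:u onto floor
drop 1:a onto {0:u}
drop 2:u onto {1:a}
drop 3:u onto {2:u}
drop 4:o onto {1:a}
drop 5:b onto {3:u, 4:o}
drop 6:c onto {5:b}
ground layer = {0:u}
drop-orders for the pieces not yet dropped (sum over which currently-grounded one goes next):
  1 to go: {6} 1
  2 to go: {5,6} 1
  3 to go: {3,5,6} 1  {4,5,6} 1
  4 to go: {2,3,5,6} 1  {3,4,5,6} 2
  5 to go: {2,3,4,5,6} 3
  if 0:u drops first: 3 orders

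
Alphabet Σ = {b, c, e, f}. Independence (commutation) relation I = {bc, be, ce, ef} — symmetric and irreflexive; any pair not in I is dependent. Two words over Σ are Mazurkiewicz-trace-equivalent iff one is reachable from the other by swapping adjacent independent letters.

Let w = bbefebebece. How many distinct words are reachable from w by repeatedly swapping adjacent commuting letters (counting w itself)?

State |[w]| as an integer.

drop 0:b onto floor
drop 1:b onto {0:b}
drop 2:e onto floor
drop 3:f onto {1:b}
drop 4:e onto {2:e}
drop 5:b onto {3:f}
drop 6:e onto {4:e}
drop 7:b onto {5:b}
drop 8:e onto {6:e}
drop 9:c onto {3:f}
drop 10:e onto {8:e}
ground layer = {0:b, 2:e}
drop-orders for the pieces not yet dropped (sum over which currently-grounded one goes next):
  1 to go: {7} 1  {9} 1  {10} 1
  2 to go: {5,7} 1  {7,9} 2  {7,10} 2  {8,10} 1  {9,10} 2
  3 to go: {5,7,9} 3  {5,7,10} 3  {6,8,10} 1  {7,8,10} 3  {7,9,10} 6  {8,9,10} 3
  4 to go: {3,5,7,9} 3  {4,6,8,10} 1  {5,7,8,10} 6  {5,7,9,10} 12  {6,7,8,10} 4  {6,8,9,10} 4  {7,8,9,10} 12
  5 to go: {1,3,5,7,9} 3  {2,4,6,8,10} 1  {3,5,7,9,10} 15  {4,6,7,8,10} 5  {4,6,8,9,10} 5  {5,6,7,8,10} 10  {5,7,8,9,10} 30  {6,7,8,9,10} 20
  6 to go: {0,1,3,5,7,9} 3  {1,3,5,7,9,10} 18  {2,4,6,7,8,10} 6  {2,4,6,8,9,10} 6  {3,5,7,8,9,10} 45  {4,5,6,7,8,10} 15  {4,6,7,8,9,10} 30  {5,6,7,8,9,10} 60
  7 to go: {0,1,3,5,7,9,10} 21  {1,3,5,7,8,9,10} 63  {2,4,5,6,7,8,10} 21  {2,4,6,7,8,9,10} 42  {3,5,6,7,8,9,10} 105  {4,5,6,7,8,9,10} 105
  8 to go: {0,1,3,5,7,8,9,10} 84  {1,3,5,6,7,8,9,10} 168  {2,4,5,6,7,8,9,10} 168  {3,4,5,6,7,8,9,10} 210
  9 to go: {0,1,3,5,6,7,8,9,10} 252  {1,3,4,5,6,7,8,9,10} 378  {2,3,4,5,6,7,8,9,10} 378
  if 0:b drops first: 756 orders
  if 2:e drops first: 630 orders
heap linearizations: 1386

1386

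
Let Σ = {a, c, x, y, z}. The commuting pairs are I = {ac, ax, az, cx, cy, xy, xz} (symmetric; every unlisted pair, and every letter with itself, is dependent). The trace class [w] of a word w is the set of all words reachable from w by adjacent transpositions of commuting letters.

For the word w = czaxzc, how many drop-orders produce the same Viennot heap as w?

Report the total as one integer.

piece 0:c — minimal
piece 1:z rests on {0:c}
piece 2:a — minimal
piece 3:x — minimal
piece 4:z rests on {1:z}
piece 5:c rests on {4:z}
minimal pieces: {0:c, 2:a, 3:x}
ways to finish when only these pieces remain (= sum over removing one remaining piece with nothing left below it):
  1 left: {2}→1  {3}→1  {5}→1
  2 left: {2,3}→2  {2,5}→2  {3,5}→2  {4,5}→1
  3 left: {1,4,5}→1  {2,3,5}→6  {2,4,5}→3  {3,4,5}→3
  4 left: {0,1,4,5}→1  {1,2,4,5}→4  {1,3,4,5}→4  {2,3,4,5}→12
  placing 0:c first → 20 extensions
  placing 2:a first → 5 extensions
  placing 3:x first → 5 extensions
total linear extensions = 30

30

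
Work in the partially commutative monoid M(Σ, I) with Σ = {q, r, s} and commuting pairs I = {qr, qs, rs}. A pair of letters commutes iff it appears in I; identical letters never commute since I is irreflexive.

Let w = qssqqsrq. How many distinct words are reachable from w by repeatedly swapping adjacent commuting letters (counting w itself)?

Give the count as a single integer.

drop 0:q onto floor
drop 1:s onto floor
drop 2:s onto {1:s}
drop 3:q onto {0:q}
drop 4:q onto {3:q}
drop 5:s onto {2:s}
drop 6:r onto floor
drop 7:q onto {4:q}
ground layer = {0:q, 1:s, 6:r}
drop-orders for the pieces not yet dropped (sum over which currently-grounded one goes next):
  1 to go: {5} 1  {6} 1  {7} 1
  2 to go: {2,5} 1  {4,7} 1  {5,6} 2  {5,7} 2  {6,7} 2
  3 to go: {1,2,5} 1  {2,5,6} 3  {2,5,7} 3  {3,4,7} 1  {4,5,7} 3  {4,6,7} 3  {5,6,7} 6
  4 to go: {0,3,4,7} 1  {1,2,5,6} 4  {1,2,5,7} 4  {2,4,5,7} 6  {2,5,6,7} 12  {3,4,5,7} 4  {3,4,6,7} 4  {4,5,6,7} 12
  5 to go: {0,3,4,5,7} 5  {0,3,4,6,7} 5  {1,2,4,5,7} 10  {1,2,5,6,7} 20  {2,3,4,5,7} 10  {2,4,5,6,7} 30  {3,4,5,6,7} 20
  6 to go: {0,2,3,4,5,7} 15  {0,3,4,5,6,7} 30  {1,2,3,4,5,7} 20  {1,2,4,5,6,7} 60  {2,3,4,5,6,7} 60
  if 0:q drops first: 140 orders
  if 1:s drops first: 105 orders
  if 6:r drops first: 35 orders
heap linearizations: 280

280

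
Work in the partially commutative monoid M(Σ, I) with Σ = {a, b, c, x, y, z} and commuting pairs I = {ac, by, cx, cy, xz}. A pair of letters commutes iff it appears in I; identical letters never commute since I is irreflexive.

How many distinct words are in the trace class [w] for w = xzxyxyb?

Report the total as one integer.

#0=x has no predecessor
#1=z has no predecessor
#2=x depends on [0:x]
#3=y depends on [1:z, 2:x]
#4=x depends on [3:y]
#5=y depends on [4:x]
#6=b depends on [4:x]
sources: [0:x, 1:z]
N(rest) = Σ N(rest − s) over sources s of rest; N(one piece) = 1:
  size 1 → [5]=1  [6]=1
  size 2 → [5,6]=2
  size 3 → [4,5,6]=2
  size 4 → [3,4,5,6]=2
  size 5 → [1,3,4,5,6]=2  [2,3,4,5,6]=2
  first=0(x) contributes 4
  first=1(z) contributes 2
|[w]| = 6

6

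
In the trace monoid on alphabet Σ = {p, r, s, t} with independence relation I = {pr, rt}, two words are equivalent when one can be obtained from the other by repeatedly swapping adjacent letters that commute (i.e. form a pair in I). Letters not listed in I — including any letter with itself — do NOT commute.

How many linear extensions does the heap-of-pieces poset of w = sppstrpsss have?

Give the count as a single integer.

3

#0=s has no predecessor
#1=p depends on [0:s]
#2=p depends on [1:p]
#3=s depends on [2:p]
#4=t depends on [3:s]
#5=r depends on [3:s]
#6=p depends on [4:t]
#7=s depends on [5:r, 6:p]
#8=s depends on [7:s]
#9=s depends on [8:s]
sources: [0:s]
N(rest) = Σ N(rest − s) over sources s of rest; N(one piece) = 1:
  size 1 → [9]=1
  size 2 → [8,9]=1
  size 3 → [7,8,9]=1
  size 4 → [5,7,8,9]=1  [6,7,8,9]=1
  size 5 → [4,6,7,8,9]=1  [5,6,7,8,9]=2
  size 6 → [4,5,6,7,8,9]=3
  size 7 → [3,4,5,6,7,8,9]=3
  size 8 → [2,3,4,5,6,7,8,9]=3
  first=0(s) contributes 3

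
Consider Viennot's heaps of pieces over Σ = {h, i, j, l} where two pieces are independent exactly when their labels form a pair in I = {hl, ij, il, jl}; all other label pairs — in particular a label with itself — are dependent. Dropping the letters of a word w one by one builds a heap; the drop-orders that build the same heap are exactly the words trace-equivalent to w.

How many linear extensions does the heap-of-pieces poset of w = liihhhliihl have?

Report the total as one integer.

0(l) covers ∅
1(i) covers ∅
2(i) covers 1:i
3(h) covers 2:i
4(h) covers 3:h
5(h) covers 4:h
6(l) covers 0:l
7(i) covers 5:h
8(i) covers 7:i
9(h) covers 8:i
10(l) covers 6:l
floor of heap: 0:l, 1:i
completions by unplaced set U, small U first (add the entries for U minus each lowest piece of U):
  |U|=1: {9}:1  {10}:1
  |U|=2: {6,10}:1  {8,9}:1  {9,10}:2
  |U|=3: {0,6,10}:1  {6,9,10}:3  {7,8,9}:1  {8,9,10}:3
  |U|=4: {0,6,9,10}:4  {5,7,8,9}:1  {6,8,9,10}:6  {7,8,9,10}:4
  |U|=5: {0,6,8,9,10}:10  {4,5,7,8,9}:1  {5,7,8,9,10}:5  {6,7,8,9,10}:10
  |U|=6: {0,6,7,8,9,10}:20  {3,4,5,7,8,9}:1  {4,5,7,8,9,10}:6  {5,6,7,8,9,10}:15
  |U|=7: {0,5,6,7,8,9,10}:35  {2,3,4,5,7,8,9}:1  {3,4,5,7,8,9,10}:7  {4,5,6,7,8,9,10}:21
  |U|=8: {0,4,5,6,7,8,9,10}:56  {1,2,3,4,5,7,8,9}:1  {2,3,4,5,7,8,9,10}:8  {3,4,5,6,7,8,9,10}:28
  |U|=9: {0,3,4,5,6,7,8,9,10}:84  {1,2,3,4,5,7,8,9,10}:9  {2,3,4,5,6,7,8,9,10}:36
  start at 0(l): 45
  start at 1(i): 120
sum over floor = 165

165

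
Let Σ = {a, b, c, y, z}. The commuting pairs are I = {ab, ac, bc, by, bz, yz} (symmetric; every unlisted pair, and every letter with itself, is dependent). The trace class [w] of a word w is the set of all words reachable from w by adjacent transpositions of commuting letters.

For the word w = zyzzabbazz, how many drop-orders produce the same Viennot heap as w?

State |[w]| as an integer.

piece 0:z — minimal
piece 1:y — minimal
piece 2:z rests on {0:z}
piece 3:z rests on {2:z}
piece 4:a rests on {1:y, 3:z}
piece 5:b — minimal
piece 6:b rests on {5:b}
piece 7:a rests on {4:a}
piece 8:z rests on {7:a}
piece 9:z rests on {8:z}
minimal pieces: {0:z, 1:y, 5:b}
ways to finish when only these pieces remain (= sum over removing one remaining piece with nothing left below it):
  1 left: {6}→1  {9}→1
  2 left: {5,6}→1  {6,9}→2  {8,9}→1
  3 left: {5,6,9}→3  {6,8,9}→3  {7,8,9}→1
  4 left: {4,7,8,9}→1  {5,6,8,9}→6  {6,7,8,9}→4
  5 left: {1,4,7,8,9}→1  {3,4,7,8,9}→1  {4,6,7,8,9}→5  {5,6,7,8,9}→10
  6 left: {1,3,4,7,8,9}→2  {1,4,6,7,8,9}→6  {2,3,4,7,8,9}→1  {3,4,6,7,8,9}→6  {4,5,6,7,8,9}→15
  7 left: {0,2,3,4,7,8,9}→1  {1,2,3,4,7,8,9}→3  {1,3,4,6,7,8,9}→14  {1,4,5,6,7,8,9}→21  {2,3,4,6,7,8,9}→7  {3,4,5,6,7,8,9}→21
  8 left: {0,1,2,3,4,7,8,9}→4  {0,2,3,4,6,7,8,9}→8  {1,2,3,4,6,7,8,9}→24  {1,3,4,5,6,7,8,9}→56  {2,3,4,5,6,7,8,9}→28
  placing 0:z first → 108 extensions
  placing 1:y first → 36 extensions
  placing 5:b first → 36 extensions
total linear extensions = 180

180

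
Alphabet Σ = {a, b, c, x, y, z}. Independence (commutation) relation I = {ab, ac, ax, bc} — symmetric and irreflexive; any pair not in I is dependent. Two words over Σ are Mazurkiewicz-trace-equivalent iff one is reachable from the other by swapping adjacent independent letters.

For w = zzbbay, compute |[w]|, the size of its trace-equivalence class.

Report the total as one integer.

3

0(z) covers ∅
1(z) covers 0:z
2(b) covers 1:z
3(b) covers 2:b
4(a) covers 1:z
5(y) covers 3:b, 4:a
floor of heap: 0:z
completions by unplaced set U, small U first (add the entries for U minus each lowest piece of U):
  |U|=1: {5}:1
  |U|=2: {3,5}:1  {4,5}:1
  |U|=3: {2,3,5}:1  {3,4,5}:2
  |U|=4: {2,3,4,5}:3
  start at 0(z): 3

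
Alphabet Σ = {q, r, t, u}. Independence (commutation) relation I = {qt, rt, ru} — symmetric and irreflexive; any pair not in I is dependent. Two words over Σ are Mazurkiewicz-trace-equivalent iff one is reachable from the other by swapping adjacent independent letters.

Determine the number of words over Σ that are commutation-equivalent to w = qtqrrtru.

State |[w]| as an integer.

52

drop 0:q onto floor
drop 1:t onto floor
drop 2:q onto {0:q}
drop 3:r onto {2:q}
drop 4:r onto {3:r}
drop 5:t onto {1:t}
drop 6:r onto {4:r}
drop 7:u onto {2:q, 5:t}
ground layer = {0:q, 1:t}
drop-orders for the pieces not yet dropped (sum over which currently-grounded one goes next):
  1 to go: {6} 1  {7} 1
  2 to go: {4,6} 1  {5,7} 1  {6,7} 2
  3 to go: {1,5,7} 1  {3,4,6} 1  {4,6,7} 3  {5,6,7} 3
  4 to go: {1,5,6,7} 4  {3,4,6,7} 4  {4,5,6,7} 6
  5 to go: {1,4,5,6,7} 10  {2,3,4,6,7} 4  {3,4,5,6,7} 10
  6 to go: {0,2,3,4,6,7} 4  {1,3,4,5,6,7} 20  {2,3,4,5,6,7} 14
  if 0:q drops first: 34 orders
  if 1:t drops first: 18 orders
heap linearizations: 52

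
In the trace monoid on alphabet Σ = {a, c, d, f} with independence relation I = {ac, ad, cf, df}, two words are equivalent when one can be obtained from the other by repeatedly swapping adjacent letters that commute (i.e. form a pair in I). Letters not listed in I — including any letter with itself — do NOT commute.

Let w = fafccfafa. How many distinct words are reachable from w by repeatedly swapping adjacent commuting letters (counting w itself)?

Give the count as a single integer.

#0=f has no predecessor
#1=a depends on [0:f]
#2=f depends on [1:a]
#3=c has no predecessor
#4=c depends on [3:c]
#5=f depends on [2:f]
#6=a depends on [5:f]
#7=f depends on [6:a]
#8=a depends on [7:f]
sources: [0:f, 3:c]
N(rest) = Σ N(rest − s) over sources s of rest; N(one piece) = 1:
  size 1 → [4]=1  [8]=1
  size 2 → [3,4]=1  [4,8]=2  [7,8]=1
  size 3 → [3,4,8]=3  [4,7,8]=3  [6,7,8]=1
  size 4 → [3,4,7,8]=6  [4,6,7,8]=4  [5,6,7,8]=1
  size 5 → [2,5,6,7,8]=1  [3,4,6,7,8]=10  [4,5,6,7,8]=5
  size 6 → [1,2,5,6,7,8]=1  [2,4,5,6,7,8]=6  [3,4,5,6,7,8]=15
  size 7 → [0,1,2,5,6,7,8]=1  [1,2,4,5,6,7,8]=7  [2,3,4,5,6,7,8]=21
  first=0(f) contributes 28
  first=3(c) contributes 8
|[w]| = 36

36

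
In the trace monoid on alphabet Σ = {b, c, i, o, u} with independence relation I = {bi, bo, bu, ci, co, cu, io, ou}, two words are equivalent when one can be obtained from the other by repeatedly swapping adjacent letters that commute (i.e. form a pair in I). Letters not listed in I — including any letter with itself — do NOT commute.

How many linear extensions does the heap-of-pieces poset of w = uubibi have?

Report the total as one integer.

0(u) covers ∅
1(u) covers 0:u
2(b) covers ∅
3(i) covers 1:u
4(b) covers 2:b
5(i) covers 3:i
floor of heap: 0:u, 2:b
completions by unplaced set U, small U first (add the entries for U minus each lowest piece of U):
  |U|=1: {4}:1  {5}:1
  |U|=2: {2,4}:1  {3,5}:1  {4,5}:2
  |U|=3: {1,3,5}:1  {2,4,5}:3  {3,4,5}:3
  |U|=4: {0,1,3,5}:1  {1,3,4,5}:4  {2,3,4,5}:6
  start at 0(u): 10
  start at 2(b): 5
sum over floor = 15

15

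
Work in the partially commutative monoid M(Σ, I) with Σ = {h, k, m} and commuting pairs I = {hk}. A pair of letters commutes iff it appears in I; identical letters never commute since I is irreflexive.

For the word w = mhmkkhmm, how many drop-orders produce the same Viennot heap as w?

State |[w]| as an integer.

drop 0:m onto floor
drop 1:h onto {0:m}
drop 2:m onto {1:h}
drop 3:k onto {2:m}
drop 4:k onto {3:k}
drop 5:h onto {2:m}
drop 6:m onto {4:k, 5:h}
drop 7:m onto {6:m}
ground layer = {0:m}
drop-orders for the pieces not yet dropped (sum over which currently-grounded one goes next):
  1 to go: {7} 1
  2 to go: {6,7} 1
  3 to go: {4,6,7} 1  {5,6,7} 1
  4 to go: {3,4,6,7} 1  {4,5,6,7} 2
  5 to go: {3,4,5,6,7} 3
  6 to go: {2,3,4,5,6,7} 3
  if 0:m drops first: 3 orders

3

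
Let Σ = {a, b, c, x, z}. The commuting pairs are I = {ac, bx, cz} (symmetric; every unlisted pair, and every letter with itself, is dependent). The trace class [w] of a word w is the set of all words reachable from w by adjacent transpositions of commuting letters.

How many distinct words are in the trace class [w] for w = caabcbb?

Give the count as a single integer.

3

0(c) covers ∅
1(a) covers ∅
2(a) covers 1:a
3(b) covers 0:c, 2:a
4(c) covers 3:b
5(b) covers 4:c
6(b) covers 5:b
floor of heap: 0:c, 1:a
completions by unplaced set U, small U first (add the entries for U minus each lowest piece of U):
  |U|=1: {6}:1
  |U|=2: {5,6}:1
  |U|=3: {4,5,6}:1
  |U|=4: {3,4,5,6}:1
  |U|=5: {0,3,4,5,6}:1  {2,3,4,5,6}:1
  start at 0(c): 1
  start at 1(a): 2
sum over floor = 3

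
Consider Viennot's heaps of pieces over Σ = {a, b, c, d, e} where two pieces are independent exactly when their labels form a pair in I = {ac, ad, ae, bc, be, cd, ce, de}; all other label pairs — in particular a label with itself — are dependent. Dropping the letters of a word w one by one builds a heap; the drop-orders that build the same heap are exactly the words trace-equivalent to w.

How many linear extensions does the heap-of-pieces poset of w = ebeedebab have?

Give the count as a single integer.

126

0(e) covers ∅
1(b) covers ∅
2(e) covers 0:e
3(e) covers 2:e
4(d) covers 1:b
5(e) covers 3:e
6(b) covers 4:d
7(a) covers 6:b
8(b) covers 7:a
floor of heap: 0:e, 1:b
completions by unplaced set U, small U first (add the entries for U minus each lowest piece of U):
  |U|=1: {5}:1  {8}:1
  |U|=2: {3,5}:1  {5,8}:2  {7,8}:1
  |U|=3: {2,3,5}:1  {3,5,8}:3  {5,7,8}:3  {6,7,8}:1
  |U|=4: {0,2,3,5}:1  {2,3,5,8}:4  {3,5,7,8}:6  {4,6,7,8}:1  {5,6,7,8}:4
  |U|=5: {0,2,3,5,8}:5  {1,4,6,7,8}:1  {2,3,5,7,8}:10  {3,5,6,7,8}:10  {4,5,6,7,8}:5
  |U|=6: {0,2,3,5,7,8}:15  {1,4,5,6,7,8}:6  {2,3,5,6,7,8}:20  {3,4,5,6,7,8}:15
  |U|=7: {0,2,3,5,6,7,8}:35  {1,3,4,5,6,7,8}:21  {2,3,4,5,6,7,8}:35
  start at 0(e): 56
  start at 1(b): 70
sum over floor = 126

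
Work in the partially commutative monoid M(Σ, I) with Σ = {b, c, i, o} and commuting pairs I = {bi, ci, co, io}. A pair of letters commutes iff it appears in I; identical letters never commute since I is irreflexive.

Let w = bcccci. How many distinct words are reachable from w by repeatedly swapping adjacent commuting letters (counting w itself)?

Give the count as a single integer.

6

#0=b has no predecessor
#1=c depends on [0:b]
#2=c depends on [1:c]
#3=c depends on [2:c]
#4=c depends on [3:c]
#5=i has no predecessor
sources: [0:b, 5:i]
N(rest) = Σ N(rest − s) over sources s of rest; N(one piece) = 1:
  size 1 → [4]=1  [5]=1
  size 2 → [3,4]=1  [4,5]=2
  size 3 → [2,3,4]=1  [3,4,5]=3
  size 4 → [1,2,3,4]=1  [2,3,4,5]=4
  first=0(b) contributes 5
  first=5(i) contributes 1
|[w]| = 6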